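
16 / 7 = 2.29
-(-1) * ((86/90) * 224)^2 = 92775424/2025 = 45815.02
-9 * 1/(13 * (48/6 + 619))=-3/2717 = 0.00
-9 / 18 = -1/2 = -0.50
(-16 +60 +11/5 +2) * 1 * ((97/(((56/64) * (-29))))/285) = -187016/289275 = -0.65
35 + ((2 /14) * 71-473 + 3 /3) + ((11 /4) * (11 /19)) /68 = -15441137/36176 = -426.83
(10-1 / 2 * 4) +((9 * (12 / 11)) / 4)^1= 115/11 = 10.45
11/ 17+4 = 79/17 = 4.65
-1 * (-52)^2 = -2704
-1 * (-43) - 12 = 31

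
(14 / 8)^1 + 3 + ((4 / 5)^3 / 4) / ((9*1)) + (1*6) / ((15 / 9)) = 37639/4500 = 8.36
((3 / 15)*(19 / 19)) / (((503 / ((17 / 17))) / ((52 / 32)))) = 13/20120 = 0.00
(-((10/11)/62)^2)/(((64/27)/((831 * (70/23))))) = -19632375/85582816 = -0.23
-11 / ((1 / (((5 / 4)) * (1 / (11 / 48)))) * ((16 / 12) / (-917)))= 41265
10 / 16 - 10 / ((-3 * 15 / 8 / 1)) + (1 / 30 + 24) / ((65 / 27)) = 289829/23400 = 12.39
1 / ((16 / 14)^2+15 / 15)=49/113 = 0.43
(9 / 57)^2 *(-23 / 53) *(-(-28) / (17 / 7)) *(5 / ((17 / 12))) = -2434320/5529437 = -0.44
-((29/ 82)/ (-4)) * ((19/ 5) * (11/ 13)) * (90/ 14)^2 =2454705/208936 = 11.75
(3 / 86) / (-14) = -3/1204 = 0.00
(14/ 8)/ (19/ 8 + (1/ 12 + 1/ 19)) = 798/1145 = 0.70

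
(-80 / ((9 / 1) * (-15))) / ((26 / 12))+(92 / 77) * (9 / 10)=60758/45045 = 1.35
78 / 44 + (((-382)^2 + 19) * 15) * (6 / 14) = 20640549/22 = 938206.77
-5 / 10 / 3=-1/6 = -0.17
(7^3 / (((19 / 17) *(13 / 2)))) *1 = 11662/247 = 47.21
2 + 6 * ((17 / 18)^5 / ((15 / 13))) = 27905981/4723920 = 5.91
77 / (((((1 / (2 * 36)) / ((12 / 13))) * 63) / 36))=2924.31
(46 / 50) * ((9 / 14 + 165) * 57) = 3040209/350 = 8686.31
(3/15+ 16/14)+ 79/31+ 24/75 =22846/5425 = 4.21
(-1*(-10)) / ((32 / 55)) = 275/16 = 17.19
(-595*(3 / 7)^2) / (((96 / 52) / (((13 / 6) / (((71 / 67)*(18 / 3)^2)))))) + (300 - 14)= 80911337/286272 = 282.64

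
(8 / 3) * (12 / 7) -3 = 11/7 = 1.57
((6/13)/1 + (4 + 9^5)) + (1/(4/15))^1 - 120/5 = 59033.21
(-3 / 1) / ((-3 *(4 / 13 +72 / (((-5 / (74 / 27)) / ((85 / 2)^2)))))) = -39/2780168 = 0.00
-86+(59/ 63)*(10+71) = -71/7 = -10.14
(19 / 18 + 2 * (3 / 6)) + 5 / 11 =497/198 = 2.51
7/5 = 1.40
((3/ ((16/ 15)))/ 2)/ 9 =5/32 = 0.16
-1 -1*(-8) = 7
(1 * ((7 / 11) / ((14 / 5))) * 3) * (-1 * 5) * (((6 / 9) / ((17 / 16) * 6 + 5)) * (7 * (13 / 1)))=-200/11 = -18.18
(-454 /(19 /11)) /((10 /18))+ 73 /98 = -4397773/9310 = -472.37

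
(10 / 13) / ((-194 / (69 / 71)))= -345/89531 = 0.00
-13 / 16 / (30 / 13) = -169/480 = -0.35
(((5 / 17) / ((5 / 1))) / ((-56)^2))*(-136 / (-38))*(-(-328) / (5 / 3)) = 123/9310 = 0.01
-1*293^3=-25153757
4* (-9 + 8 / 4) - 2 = -30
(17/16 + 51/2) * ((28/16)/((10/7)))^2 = 40817/1024 = 39.86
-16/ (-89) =16/89 = 0.18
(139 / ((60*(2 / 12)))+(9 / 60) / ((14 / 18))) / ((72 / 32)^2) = 7892/2835 = 2.78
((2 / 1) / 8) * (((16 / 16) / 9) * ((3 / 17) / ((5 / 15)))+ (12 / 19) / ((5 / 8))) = 1727/6460 = 0.27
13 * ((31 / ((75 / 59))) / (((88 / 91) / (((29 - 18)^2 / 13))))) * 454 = 415598183/300 = 1385327.28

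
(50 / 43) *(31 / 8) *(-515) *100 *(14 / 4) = -69846875/86 = -812172.97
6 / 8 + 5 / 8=11/8 = 1.38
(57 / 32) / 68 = 57/2176 = 0.03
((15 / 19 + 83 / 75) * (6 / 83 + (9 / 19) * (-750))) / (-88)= 63061978/8239825 = 7.65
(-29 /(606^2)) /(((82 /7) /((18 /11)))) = -203/18402604 = 0.00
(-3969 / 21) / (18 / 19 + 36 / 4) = -19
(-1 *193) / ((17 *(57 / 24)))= -1544/323 = -4.78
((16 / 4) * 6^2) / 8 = 18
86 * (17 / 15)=97.47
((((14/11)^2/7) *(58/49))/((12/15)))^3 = 24389000/607645423 = 0.04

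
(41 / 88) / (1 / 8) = 41/11 = 3.73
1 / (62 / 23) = 0.37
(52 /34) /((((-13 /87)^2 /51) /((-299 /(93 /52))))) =-18105048/31 = -584033.81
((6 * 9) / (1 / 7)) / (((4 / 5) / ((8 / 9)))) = 420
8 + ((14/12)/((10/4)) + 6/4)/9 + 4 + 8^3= 141539/270 = 524.22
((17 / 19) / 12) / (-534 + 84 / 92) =-391/2795508 = 0.00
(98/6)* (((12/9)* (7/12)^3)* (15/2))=84035/2592 = 32.42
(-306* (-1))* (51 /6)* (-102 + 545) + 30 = 1152273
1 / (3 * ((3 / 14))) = 14/9 = 1.56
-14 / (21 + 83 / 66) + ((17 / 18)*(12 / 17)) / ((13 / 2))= -2320/4407 = -0.53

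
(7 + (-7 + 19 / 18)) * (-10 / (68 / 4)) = -95/153 = -0.62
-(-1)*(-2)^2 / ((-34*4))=-1/34 = -0.03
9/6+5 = 13/2 = 6.50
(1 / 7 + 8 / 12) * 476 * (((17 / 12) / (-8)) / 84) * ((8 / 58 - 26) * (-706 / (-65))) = 43357225/190008 = 228.19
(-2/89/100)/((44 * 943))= -1/184639400 = 0.00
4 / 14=2/7 = 0.29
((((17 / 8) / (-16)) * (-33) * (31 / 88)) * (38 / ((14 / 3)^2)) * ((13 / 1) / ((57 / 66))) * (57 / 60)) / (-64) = -38660193/64225280 = -0.60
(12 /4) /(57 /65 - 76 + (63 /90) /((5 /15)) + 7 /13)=-130/3141 = -0.04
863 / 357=2.42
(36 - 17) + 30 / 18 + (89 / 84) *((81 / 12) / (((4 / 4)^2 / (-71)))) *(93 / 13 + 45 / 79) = -336542707/86268 = -3901.13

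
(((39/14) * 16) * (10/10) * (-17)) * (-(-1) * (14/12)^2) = -3094/3 = -1031.33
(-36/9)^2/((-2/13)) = -104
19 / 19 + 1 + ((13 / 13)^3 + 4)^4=627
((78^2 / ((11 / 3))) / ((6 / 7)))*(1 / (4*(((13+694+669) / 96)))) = 31941/946 = 33.76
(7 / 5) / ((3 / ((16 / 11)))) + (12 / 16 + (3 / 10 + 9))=7081/660 = 10.73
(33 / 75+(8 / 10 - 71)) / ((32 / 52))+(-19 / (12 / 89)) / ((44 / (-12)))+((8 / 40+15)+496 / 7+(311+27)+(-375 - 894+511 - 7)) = -3202207/7700 = -415.87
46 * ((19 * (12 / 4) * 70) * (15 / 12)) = 229425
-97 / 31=-3.13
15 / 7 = 2.14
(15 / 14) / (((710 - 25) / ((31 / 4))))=93/7672 = 0.01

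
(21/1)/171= 7/57 = 0.12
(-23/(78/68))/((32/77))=-30107/624 = -48.25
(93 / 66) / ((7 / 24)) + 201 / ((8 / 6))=47919/308 = 155.58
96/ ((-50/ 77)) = -3696/25 = -147.84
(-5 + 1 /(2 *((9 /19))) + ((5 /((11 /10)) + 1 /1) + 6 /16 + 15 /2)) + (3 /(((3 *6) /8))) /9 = 22867/2376 = 9.62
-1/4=-0.25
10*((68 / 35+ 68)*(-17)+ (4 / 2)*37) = -78052/7 = -11150.29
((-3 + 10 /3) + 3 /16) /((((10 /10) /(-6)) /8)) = -25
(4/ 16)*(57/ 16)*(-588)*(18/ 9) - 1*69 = -8931/8 = -1116.38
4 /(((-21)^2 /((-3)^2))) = 4/49 = 0.08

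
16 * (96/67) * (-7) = -10752/67 = -160.48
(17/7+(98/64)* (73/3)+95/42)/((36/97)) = 911509/8064 = 113.03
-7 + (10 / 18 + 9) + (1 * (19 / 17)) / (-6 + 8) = 953/306 = 3.11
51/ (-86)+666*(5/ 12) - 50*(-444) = 966507/43 = 22476.91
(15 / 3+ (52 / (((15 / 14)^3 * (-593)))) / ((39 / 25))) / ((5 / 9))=1189849/133425 = 8.92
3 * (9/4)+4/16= 7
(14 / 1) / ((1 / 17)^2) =4046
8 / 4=2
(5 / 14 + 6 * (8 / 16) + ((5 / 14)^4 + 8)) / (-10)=-436921/384160 = -1.14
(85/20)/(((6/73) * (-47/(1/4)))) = -1241/4512 = -0.28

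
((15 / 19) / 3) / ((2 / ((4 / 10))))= 0.05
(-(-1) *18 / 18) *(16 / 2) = 8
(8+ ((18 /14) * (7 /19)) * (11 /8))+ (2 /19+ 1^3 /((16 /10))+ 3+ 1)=1017/76 = 13.38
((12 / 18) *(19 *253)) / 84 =4807/126 = 38.15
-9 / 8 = -1.12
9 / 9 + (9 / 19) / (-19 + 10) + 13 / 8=391/152 = 2.57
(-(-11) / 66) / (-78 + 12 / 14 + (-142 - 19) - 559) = -7/33480 = 0.00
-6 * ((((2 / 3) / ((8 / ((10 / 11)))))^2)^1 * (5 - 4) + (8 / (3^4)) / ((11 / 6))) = -779/2178 = -0.36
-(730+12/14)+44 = -4808/7 = -686.86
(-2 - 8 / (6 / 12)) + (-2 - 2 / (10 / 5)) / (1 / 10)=-48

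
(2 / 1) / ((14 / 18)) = 2.57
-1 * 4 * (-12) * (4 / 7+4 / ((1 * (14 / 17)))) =1824/7 = 260.57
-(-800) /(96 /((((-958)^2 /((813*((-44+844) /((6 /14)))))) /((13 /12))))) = 229441/49322 = 4.65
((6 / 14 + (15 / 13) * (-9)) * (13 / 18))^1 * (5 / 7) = -755/147 = -5.14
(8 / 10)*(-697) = -2788/5 = -557.60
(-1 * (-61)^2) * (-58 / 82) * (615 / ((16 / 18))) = 14567715/8 = 1820964.38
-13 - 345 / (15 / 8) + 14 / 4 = -387/2 = -193.50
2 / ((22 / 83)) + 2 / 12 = 509/66 = 7.71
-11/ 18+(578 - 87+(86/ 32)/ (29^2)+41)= 64353707/121104 = 531.39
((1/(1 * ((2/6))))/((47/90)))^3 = 19683000/103823 = 189.58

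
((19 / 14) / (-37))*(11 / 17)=-209/8806 = -0.02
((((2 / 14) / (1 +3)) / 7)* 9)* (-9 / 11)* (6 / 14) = -243/15092 = -0.02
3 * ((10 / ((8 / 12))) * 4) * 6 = 1080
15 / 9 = 5/3 = 1.67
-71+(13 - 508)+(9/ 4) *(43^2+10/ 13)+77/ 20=233989/65 = 3599.83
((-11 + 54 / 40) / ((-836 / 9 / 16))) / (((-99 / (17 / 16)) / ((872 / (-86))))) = 357629/1977140 = 0.18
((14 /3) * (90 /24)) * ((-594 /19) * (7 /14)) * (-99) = 1029105/38 = 27081.71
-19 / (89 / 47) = -893/89 = -10.03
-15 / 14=-1.07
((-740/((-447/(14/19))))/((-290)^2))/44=259/785687430 = 0.00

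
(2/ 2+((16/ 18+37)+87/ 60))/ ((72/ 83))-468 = -5462617/12960 = -421.50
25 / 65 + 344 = 4477/13 = 344.38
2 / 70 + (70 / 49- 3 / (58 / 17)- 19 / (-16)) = 28669/16240 = 1.77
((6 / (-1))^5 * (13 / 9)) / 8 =-1404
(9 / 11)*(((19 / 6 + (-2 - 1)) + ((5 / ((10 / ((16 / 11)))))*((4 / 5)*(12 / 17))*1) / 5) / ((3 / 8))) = 27916/51425 = 0.54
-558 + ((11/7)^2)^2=-1325117/2401 = -551.90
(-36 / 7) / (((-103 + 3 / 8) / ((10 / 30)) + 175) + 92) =96/763 = 0.13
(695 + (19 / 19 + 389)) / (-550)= -217/110 = -1.97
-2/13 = -0.15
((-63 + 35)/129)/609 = -4/11223 = 0.00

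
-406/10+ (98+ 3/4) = 1163/20 = 58.15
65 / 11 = 5.91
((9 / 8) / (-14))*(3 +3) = -0.48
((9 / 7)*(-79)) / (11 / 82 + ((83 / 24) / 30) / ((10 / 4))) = -52471800/93121 = -563.48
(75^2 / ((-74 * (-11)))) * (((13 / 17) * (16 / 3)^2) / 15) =10.02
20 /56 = 5/14 = 0.36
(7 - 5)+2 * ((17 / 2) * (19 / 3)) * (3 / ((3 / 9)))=971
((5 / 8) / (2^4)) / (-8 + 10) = 5/256 = 0.02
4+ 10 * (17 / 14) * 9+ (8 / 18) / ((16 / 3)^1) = 9523/84 = 113.37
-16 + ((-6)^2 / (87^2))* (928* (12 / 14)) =-2480/203 = -12.22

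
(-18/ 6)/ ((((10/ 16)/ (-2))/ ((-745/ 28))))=-255.43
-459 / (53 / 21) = -9639/53 = -181.87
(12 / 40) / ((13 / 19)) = 57/130 = 0.44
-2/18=-1/9 = -0.11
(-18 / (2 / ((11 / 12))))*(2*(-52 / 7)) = 858/7 = 122.57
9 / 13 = 0.69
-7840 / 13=-603.08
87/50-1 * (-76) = 3887/50 = 77.74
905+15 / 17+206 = 18902/17 = 1111.88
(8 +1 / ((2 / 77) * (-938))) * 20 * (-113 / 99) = -133905/737 = -181.69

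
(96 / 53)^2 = 9216/2809 = 3.28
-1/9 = -0.11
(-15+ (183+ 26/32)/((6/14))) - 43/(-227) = 4511873/10896 = 414.09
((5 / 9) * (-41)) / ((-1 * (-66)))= -205/594 = -0.35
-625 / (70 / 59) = -7375/14 = -526.79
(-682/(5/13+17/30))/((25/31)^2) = -51121356/46375 = -1102.35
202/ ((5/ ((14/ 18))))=1414/45 = 31.42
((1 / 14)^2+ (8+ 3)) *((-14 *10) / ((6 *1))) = -3595/14 = -256.79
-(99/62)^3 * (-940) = 228020265/59582 = 3827.00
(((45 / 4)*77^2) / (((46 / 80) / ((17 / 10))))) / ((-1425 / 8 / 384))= -928908288/2185 = -425129.65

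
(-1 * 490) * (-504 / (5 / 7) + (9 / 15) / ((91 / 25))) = 4493622/13 = 345663.23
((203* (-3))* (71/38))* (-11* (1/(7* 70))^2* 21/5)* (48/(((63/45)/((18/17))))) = 22014828/2769725 = 7.95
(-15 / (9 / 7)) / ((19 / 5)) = -3.07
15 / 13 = 1.15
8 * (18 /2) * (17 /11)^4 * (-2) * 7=-84189168/14641 = -5750.23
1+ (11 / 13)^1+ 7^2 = 661/13 = 50.85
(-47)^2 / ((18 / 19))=41971/18 = 2331.72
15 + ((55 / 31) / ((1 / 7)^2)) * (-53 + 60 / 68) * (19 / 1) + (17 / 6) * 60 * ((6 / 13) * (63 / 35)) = -85930.35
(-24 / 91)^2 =576/8281 = 0.07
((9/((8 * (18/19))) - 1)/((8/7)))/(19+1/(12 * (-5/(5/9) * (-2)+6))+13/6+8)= 189/33604 = 0.01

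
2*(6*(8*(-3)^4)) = 7776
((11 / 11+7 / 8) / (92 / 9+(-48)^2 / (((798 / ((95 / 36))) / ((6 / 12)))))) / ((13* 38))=945/3493568 = 0.00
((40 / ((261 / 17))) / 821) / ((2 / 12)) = 0.02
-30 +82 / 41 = -28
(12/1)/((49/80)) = 960/49 = 19.59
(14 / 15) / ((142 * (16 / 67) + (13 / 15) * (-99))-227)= -469/140142 = 0.00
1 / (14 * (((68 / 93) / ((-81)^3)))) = -49424013/952 = -51915.98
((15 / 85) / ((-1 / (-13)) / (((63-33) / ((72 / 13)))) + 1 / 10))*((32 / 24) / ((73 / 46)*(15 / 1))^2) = 2860832/786800205 = 0.00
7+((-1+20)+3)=29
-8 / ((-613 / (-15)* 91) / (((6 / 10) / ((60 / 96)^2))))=-4608/1394575 = 0.00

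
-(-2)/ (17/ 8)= 16/17 = 0.94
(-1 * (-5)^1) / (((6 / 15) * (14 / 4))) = 25/7 = 3.57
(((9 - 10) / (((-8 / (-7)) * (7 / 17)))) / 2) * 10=-10.62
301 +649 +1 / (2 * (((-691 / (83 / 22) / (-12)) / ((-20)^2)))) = 7320550/7601 = 963.10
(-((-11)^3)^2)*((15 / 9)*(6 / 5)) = -3543122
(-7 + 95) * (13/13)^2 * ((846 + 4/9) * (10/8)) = 837980/9 = 93108.89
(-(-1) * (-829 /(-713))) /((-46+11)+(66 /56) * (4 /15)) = -29015/865582 = -0.03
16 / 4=4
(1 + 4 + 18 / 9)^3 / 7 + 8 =57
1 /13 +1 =14/13 = 1.08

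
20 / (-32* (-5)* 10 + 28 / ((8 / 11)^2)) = 320/26447 = 0.01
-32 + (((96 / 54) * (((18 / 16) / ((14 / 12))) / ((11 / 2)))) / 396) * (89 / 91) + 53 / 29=-202321963/6705699 = -30.17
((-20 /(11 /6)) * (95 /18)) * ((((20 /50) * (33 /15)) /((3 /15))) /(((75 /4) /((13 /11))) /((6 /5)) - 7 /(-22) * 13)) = -14.60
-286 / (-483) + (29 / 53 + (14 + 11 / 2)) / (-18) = -160229/307188 = -0.52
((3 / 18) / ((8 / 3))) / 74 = 1/1184 = 0.00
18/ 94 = 9/47 = 0.19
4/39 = 0.10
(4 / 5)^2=16/25 = 0.64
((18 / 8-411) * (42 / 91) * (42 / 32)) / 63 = -1635/416 = -3.93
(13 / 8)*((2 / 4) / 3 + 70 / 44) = 377/132 = 2.86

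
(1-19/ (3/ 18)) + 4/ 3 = -335/3 = -111.67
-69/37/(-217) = 69/8029 = 0.01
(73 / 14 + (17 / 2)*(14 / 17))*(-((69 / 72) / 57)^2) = -529/153216 = 0.00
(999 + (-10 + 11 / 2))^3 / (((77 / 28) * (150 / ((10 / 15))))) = 874302741/550 = 1589641.35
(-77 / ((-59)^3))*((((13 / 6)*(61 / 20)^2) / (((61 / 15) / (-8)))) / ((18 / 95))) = -1160159/14787288 = -0.08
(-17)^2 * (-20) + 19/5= -5776.20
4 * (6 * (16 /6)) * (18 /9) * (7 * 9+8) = 9088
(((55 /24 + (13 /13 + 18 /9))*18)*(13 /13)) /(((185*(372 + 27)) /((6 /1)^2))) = 1143/24605 = 0.05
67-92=-25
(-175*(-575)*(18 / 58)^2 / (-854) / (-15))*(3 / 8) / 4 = 232875/3283264 = 0.07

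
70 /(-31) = -70/31 = -2.26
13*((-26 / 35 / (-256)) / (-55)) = -169/246400 = 0.00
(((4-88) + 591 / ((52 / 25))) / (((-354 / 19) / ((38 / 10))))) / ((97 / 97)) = -1252309/30680 = -40.82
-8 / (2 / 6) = -24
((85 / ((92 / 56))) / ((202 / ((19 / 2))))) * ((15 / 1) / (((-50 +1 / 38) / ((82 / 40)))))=-8806595/5881836 = -1.50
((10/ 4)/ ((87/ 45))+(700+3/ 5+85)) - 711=22009/290 = 75.89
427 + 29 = 456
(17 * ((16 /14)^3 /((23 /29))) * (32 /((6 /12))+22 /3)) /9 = 54017024/213003 = 253.60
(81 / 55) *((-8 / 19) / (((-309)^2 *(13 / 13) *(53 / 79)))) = -5688/587579465 = 0.00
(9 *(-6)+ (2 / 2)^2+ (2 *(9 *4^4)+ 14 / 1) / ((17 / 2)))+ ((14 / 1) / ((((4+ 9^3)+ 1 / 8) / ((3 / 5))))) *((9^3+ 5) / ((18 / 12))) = 496.37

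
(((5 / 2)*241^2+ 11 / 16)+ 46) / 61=2323987/976 = 2381.13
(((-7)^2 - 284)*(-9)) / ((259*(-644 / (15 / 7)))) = -31725/1167572 = -0.03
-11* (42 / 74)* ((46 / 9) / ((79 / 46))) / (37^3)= -162932/444176157 = 0.00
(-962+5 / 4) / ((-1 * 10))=3843/40 = 96.08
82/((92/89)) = 3649/46 = 79.33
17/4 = 4.25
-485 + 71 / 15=-7204/15 = -480.27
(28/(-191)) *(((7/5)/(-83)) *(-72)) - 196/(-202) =0.79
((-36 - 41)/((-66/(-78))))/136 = -91/136 = -0.67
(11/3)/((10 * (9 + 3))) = 11/360 = 0.03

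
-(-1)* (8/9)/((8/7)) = 7/9 = 0.78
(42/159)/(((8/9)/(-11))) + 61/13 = 3923/2756 = 1.42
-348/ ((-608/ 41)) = 23.47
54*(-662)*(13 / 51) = -154908/17 = -9112.24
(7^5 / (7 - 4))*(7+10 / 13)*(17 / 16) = 28857619/624 = 46246.18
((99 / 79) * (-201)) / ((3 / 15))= -99495/79 = -1259.43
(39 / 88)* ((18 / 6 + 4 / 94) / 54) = 169/6768 = 0.02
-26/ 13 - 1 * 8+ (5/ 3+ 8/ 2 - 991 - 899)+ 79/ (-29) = -165044/87 = -1897.06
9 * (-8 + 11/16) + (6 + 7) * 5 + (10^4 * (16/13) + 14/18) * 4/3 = 92161261/5616 = 16410.48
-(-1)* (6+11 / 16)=107/16 = 6.69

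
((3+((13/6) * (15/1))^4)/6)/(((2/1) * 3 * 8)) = 17850673/4608 = 3873.84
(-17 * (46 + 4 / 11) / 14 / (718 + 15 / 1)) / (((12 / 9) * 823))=-13005/185803772 = 0.00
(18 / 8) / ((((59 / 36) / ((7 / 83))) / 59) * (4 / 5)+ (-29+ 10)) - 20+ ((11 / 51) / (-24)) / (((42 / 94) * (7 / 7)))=-763842301/37926252 = -20.14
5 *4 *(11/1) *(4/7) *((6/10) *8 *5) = 21120/7 = 3017.14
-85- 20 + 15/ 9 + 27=-229/3 = -76.33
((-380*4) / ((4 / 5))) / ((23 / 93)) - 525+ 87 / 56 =-10569399/1288 = -8206.06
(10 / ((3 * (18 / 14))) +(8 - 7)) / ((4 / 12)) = 97/9 = 10.78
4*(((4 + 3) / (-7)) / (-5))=4/5 = 0.80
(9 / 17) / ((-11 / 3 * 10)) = -27/1870 = -0.01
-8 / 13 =-0.62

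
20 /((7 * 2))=10/7 = 1.43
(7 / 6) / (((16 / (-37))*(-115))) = 259/11040 = 0.02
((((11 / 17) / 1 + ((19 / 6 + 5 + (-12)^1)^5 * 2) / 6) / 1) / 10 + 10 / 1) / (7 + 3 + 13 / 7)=-1.48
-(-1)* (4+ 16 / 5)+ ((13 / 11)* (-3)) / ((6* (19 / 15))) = 14073/2090 = 6.73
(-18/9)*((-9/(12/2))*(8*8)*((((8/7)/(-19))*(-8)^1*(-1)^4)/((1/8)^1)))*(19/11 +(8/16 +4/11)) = 147456/77 = 1915.01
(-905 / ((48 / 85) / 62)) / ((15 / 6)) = -476935/12 = -39744.58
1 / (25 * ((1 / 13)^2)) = 169/25 = 6.76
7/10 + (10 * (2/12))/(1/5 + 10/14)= 1211/480 = 2.52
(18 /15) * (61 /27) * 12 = 488/15 = 32.53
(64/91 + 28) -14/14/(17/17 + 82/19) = 262083/9191 = 28.52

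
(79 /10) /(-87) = -79/870 = -0.09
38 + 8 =46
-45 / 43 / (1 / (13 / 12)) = -195/172 = -1.13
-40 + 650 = 610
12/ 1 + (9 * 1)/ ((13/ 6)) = 210/13 = 16.15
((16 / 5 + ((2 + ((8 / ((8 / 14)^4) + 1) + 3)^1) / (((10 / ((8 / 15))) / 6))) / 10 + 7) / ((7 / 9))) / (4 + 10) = 115137/98000 = 1.17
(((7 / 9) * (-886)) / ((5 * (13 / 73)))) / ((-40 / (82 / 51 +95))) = 85795367/45900 = 1869.18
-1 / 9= -0.11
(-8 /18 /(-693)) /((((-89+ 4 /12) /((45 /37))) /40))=-400/1136751 = 0.00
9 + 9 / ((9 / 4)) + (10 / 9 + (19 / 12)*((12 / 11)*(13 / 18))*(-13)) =-139/66 = -2.11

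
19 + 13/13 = 20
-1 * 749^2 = -561001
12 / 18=2/3 = 0.67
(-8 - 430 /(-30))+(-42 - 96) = -131.67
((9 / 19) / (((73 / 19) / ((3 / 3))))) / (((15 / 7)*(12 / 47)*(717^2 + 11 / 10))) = 329/750571546 = 0.00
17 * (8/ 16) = 17/2 = 8.50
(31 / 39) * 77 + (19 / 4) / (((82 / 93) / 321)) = 22904009/12792 = 1790.49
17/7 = 2.43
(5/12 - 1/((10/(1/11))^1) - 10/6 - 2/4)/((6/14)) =-4.10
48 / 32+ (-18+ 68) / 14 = 71/14 = 5.07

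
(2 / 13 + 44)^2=329476/169 = 1949.56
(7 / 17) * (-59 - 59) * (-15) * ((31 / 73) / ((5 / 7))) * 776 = 417275376/1241 = 336241.24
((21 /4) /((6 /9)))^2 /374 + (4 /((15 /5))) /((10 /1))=0.30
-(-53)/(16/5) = 265/16 = 16.56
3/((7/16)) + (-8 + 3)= 13/7 = 1.86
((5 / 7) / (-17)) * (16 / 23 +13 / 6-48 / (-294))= -102295/804678 = -0.13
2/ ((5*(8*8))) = 0.01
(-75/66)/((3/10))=-125/33 = -3.79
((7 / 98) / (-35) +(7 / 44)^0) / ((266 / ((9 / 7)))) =4401/912380 = 0.00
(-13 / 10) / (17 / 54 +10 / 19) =-6669/4315 = -1.55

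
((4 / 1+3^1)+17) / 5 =24/5 = 4.80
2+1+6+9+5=23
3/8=0.38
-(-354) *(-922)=-326388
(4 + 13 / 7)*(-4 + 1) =-123/7 = -17.57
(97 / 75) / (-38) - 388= -1105897/2850 = -388.03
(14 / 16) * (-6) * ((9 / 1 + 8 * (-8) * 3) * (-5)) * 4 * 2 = -38430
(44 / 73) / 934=22/34091 = 0.00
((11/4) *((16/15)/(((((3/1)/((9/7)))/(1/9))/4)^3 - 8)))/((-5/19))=-53504/656175 = -0.08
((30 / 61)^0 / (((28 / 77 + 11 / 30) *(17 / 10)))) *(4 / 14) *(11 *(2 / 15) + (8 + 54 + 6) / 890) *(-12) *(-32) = 348057600/2552431 = 136.36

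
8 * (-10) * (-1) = 80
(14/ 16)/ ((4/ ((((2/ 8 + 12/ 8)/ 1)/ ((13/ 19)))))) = 931/1664 = 0.56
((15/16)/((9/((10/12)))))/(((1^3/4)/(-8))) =-2.78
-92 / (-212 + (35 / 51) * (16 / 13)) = 0.44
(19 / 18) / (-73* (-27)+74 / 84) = 133/248457 = 0.00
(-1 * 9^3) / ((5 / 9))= -6561/5 = -1312.20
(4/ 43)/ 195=4/8385 = 0.00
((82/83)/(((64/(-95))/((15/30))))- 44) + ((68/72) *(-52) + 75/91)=-404686901/4350528 = -93.02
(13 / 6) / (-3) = -13/18 = -0.72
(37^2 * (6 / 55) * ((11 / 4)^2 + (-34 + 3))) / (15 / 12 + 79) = -102675/2354 = -43.62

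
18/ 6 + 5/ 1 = 8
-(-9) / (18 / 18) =9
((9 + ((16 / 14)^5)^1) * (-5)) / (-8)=920155/134456 = 6.84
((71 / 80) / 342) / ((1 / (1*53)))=3763/27360 = 0.14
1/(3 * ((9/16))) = 16/27 = 0.59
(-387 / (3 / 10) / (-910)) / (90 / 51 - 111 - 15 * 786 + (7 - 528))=-2193/19214104 = 0.00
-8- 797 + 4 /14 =-5633/7 = -804.71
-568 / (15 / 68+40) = -38624/2735 = -14.12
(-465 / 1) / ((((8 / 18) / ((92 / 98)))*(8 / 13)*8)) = -1251315/6272 = -199.51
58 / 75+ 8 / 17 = 1586/1275 = 1.24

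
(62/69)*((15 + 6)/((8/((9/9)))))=217/92 = 2.36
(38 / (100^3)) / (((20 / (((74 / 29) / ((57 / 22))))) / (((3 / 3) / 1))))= 407/217500000 = 0.00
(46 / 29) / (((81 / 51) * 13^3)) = 782/1720251 = 0.00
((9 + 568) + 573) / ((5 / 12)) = 2760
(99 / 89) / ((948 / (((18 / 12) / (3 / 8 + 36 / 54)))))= 297/175775 = 0.00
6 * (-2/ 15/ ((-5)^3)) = 4/625 = 0.01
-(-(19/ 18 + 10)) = 199/18 = 11.06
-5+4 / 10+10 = 27/5 = 5.40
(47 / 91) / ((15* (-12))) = -47/16380 = 0.00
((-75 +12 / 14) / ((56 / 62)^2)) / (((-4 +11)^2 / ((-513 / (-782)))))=-255863367/210289184 = -1.22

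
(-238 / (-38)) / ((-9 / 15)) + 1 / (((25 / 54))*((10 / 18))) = -46673/7125 = -6.55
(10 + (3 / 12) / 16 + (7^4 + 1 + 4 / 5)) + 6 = 774021/320 = 2418.82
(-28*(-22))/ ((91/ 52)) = 352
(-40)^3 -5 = -64005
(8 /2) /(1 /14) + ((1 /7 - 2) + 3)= 400/7 = 57.14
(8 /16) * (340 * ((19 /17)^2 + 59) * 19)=194604.71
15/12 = 5/4 = 1.25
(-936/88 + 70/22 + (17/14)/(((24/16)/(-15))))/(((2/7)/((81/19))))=-122229/418 = -292.41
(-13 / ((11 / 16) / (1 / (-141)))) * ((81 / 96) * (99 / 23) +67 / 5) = 814801/356730 = 2.28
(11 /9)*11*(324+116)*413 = 21988120/9 = 2443124.44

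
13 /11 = 1.18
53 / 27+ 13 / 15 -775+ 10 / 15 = -771.50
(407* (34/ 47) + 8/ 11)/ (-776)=-76297/200596 = -0.38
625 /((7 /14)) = 1250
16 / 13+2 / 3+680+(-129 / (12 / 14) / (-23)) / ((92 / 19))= 112768849/165048 = 683.25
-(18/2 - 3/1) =-6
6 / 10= 3/5 = 0.60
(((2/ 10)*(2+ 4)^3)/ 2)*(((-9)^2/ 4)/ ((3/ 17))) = 12393/5 = 2478.60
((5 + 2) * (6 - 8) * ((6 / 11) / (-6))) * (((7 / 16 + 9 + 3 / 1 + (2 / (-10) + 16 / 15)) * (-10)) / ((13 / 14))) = -156457/858 = -182.35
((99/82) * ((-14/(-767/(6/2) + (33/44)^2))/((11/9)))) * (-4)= -108864/502045 = -0.22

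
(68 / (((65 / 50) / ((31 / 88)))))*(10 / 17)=1550/143 = 10.84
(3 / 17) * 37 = 111/17 = 6.53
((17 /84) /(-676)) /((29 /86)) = -731/823368 = 0.00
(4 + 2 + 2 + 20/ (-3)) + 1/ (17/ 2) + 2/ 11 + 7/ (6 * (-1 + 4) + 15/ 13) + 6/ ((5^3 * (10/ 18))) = 20222509/9700625 = 2.08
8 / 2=4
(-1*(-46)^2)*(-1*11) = 23276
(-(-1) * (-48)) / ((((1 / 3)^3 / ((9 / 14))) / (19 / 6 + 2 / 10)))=-98172/35 = -2804.91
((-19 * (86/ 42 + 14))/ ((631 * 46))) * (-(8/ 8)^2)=6403/609546 = 0.01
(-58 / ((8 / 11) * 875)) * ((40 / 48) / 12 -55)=36047/7200 = 5.01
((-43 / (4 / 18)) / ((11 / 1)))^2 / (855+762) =49923/260876 = 0.19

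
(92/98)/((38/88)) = 2024/931 = 2.17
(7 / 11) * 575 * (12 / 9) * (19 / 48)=76475/396 = 193.12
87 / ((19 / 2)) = 174/19 = 9.16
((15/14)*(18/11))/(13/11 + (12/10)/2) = 675/686 = 0.98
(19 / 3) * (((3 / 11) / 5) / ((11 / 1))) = 19/605 = 0.03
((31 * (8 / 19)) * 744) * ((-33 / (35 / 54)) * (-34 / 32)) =525338.96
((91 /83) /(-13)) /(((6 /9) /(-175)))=3675/166 = 22.14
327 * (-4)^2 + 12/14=36630/7 = 5232.86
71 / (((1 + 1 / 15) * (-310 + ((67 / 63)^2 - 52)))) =-4226985/22916624 = -0.18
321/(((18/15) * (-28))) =-535/56 = -9.55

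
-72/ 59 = -1.22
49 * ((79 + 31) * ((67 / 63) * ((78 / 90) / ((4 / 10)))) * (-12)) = -1341340/9 = -149037.78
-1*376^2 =-141376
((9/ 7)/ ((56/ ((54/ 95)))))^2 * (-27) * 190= -1594323/1824760 = -0.87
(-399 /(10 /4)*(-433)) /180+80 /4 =403.93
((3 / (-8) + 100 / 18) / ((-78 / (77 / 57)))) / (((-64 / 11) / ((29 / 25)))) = 9161999/512179200 = 0.02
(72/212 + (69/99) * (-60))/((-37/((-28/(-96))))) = 84637/258852 = 0.33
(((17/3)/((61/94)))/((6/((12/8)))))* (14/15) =5593/2745 = 2.04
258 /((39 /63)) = 5418/13 = 416.77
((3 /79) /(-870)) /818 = -1/18740380 = 0.00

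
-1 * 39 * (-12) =468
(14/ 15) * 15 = 14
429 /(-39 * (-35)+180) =143/515 = 0.28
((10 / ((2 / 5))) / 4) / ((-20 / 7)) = -35/16 = -2.19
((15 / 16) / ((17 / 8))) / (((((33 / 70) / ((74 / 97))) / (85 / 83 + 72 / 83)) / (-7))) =-14232050/1505537 = -9.45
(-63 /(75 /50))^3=-74088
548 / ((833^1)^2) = 548/693889 = 0.00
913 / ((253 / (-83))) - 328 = -14433/23 = -627.52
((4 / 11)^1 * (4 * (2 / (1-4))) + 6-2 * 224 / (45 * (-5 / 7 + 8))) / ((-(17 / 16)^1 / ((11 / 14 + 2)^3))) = -406418636/5451985 = -74.55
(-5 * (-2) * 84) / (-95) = -168/19 = -8.84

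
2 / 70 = 1/35 = 0.03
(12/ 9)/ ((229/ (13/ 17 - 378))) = -25652/11679 = -2.20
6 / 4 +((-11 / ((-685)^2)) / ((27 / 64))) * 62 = 37919929/25338150 = 1.50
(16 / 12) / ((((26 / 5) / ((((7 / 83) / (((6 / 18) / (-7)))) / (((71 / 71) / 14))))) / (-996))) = 82320/13 = 6332.31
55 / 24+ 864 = 20791/24 = 866.29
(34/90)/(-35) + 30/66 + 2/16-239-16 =-35264171/138600 = -254.43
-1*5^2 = -25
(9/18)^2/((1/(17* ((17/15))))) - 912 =-54431/60 = -907.18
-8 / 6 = -1.33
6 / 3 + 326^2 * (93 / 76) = 2470955/19 = 130050.26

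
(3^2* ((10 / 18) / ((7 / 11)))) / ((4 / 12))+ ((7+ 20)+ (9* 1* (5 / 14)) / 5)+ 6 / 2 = 759/14 = 54.21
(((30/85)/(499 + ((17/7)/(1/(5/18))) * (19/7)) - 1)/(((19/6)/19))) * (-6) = 270150084/7509461 = 35.97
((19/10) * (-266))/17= -2527/85 = -29.73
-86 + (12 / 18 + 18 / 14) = -1765/21 = -84.05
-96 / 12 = -8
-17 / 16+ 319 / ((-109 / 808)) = -4125885/1744 = -2365.76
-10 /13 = -0.77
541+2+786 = 1329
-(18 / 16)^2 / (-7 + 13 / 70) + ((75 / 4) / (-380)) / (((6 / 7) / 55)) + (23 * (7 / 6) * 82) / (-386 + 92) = -2655517/253764 = -10.46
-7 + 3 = -4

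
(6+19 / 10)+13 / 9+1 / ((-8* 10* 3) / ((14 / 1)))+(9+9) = 9823/360 = 27.29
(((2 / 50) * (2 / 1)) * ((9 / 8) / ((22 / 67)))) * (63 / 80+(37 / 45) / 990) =18824387/87120000 = 0.22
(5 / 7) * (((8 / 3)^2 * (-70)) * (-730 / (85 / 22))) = 10278400/153 = 67179.08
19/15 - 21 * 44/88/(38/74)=-10933/570 = -19.18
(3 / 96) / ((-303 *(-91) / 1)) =1/882336 = 0.00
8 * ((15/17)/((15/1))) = 8/17 = 0.47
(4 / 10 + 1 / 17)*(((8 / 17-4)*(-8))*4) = 14976/289 = 51.82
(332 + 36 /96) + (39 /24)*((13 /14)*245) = 11233/16 = 702.06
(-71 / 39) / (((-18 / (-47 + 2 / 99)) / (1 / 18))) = -330221/1250964 = -0.26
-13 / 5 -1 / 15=-8/3 = -2.67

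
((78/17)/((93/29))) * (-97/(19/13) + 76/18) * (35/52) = -10786405/180234 = -59.85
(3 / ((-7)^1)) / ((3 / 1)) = -1/7 = -0.14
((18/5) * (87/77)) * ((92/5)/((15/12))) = 576288/9625 = 59.87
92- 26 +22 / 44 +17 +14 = 195/2 = 97.50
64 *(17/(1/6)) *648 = 4230144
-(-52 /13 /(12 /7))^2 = -49/9 = -5.44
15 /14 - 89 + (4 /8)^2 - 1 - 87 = -4919/28 = -175.68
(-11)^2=121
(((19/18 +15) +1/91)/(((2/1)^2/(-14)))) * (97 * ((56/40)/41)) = -17869243/95940 = -186.25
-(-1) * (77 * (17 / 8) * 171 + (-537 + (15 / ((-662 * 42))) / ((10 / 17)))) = 27442.87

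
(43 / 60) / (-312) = -43/18720 = 0.00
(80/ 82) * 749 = 730.73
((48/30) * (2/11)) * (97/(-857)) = -1552/47135 = -0.03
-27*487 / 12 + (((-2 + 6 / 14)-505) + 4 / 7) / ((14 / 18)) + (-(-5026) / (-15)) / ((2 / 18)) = -666669/140 = -4761.92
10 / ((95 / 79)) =8.32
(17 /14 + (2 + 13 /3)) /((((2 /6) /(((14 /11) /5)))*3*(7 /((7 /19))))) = 317/3135 = 0.10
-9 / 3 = -3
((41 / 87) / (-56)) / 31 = -41/151032 = 0.00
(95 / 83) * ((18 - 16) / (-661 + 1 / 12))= -2280/658273 = 0.00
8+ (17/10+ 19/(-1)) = -93/10 = -9.30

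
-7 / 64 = -0.11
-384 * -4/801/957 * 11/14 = 256/162603 = 0.00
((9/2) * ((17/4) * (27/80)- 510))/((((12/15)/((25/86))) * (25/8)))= -1464669/5504 = -266.11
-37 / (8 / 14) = -64.75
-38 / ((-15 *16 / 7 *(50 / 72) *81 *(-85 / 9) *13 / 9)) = -399/276250 = 0.00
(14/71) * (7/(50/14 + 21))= 343/6106 = 0.06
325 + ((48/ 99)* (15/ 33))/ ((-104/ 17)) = 1533505/4719 = 324.96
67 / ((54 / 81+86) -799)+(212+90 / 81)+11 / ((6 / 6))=4308520/19233 = 224.02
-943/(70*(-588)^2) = -943/24202080 = 0.00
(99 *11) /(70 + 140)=363/70 = 5.19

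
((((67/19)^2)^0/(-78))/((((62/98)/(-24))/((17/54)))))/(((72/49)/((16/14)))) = 11662/97929 = 0.12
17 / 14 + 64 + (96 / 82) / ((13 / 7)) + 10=75.84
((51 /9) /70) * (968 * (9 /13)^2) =222156/5915 = 37.56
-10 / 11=-0.91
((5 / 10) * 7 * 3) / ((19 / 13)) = 273/38 = 7.18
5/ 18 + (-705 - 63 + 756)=-211/18 = -11.72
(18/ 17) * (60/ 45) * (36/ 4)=216/17 = 12.71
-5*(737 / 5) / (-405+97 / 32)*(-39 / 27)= -306592/115767 = -2.65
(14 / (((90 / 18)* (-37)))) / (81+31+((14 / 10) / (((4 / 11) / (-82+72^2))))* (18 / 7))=-14/9365033 = 0.00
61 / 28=2.18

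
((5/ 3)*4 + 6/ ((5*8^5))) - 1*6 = 163849/245760 = 0.67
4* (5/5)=4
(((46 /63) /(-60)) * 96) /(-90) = 184/14175 = 0.01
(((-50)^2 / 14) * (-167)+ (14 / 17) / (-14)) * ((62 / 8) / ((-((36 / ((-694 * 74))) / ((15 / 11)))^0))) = 110011467/476 = 231116.53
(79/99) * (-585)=-5135/11 = -466.82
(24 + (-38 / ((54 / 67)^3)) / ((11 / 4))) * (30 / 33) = -5181850/2381643 = -2.18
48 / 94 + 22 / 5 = 4.91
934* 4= 3736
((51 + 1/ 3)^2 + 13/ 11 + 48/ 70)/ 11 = 9137131/38115 = 239.73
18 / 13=1.38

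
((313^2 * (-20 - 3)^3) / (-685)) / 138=51825601/4110 = 12609.64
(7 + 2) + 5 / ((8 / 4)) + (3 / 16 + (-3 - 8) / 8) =10.31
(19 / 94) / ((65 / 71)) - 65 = -395801/6110 = -64.78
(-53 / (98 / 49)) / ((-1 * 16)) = 1.66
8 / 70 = 4/35 = 0.11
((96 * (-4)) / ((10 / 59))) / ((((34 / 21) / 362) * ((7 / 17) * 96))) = -64074/5 = -12814.80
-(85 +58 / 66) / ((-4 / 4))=2834/33 = 85.88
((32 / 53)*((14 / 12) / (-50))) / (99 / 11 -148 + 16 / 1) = 56/488925 = 0.00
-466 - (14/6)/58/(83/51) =-466.02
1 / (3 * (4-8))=-1/12 = -0.08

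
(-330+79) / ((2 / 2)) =-251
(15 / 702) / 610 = 1/28548 = 0.00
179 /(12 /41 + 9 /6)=14678/147 = 99.85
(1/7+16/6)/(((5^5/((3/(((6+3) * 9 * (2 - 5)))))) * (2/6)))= -59/1771875 = 0.00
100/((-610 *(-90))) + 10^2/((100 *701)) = 1250/384849 = 0.00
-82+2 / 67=-5492/67 = -81.97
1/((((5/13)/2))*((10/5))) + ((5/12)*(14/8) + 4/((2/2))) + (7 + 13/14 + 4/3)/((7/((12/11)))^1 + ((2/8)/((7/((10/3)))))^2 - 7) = -538771/60240 = -8.94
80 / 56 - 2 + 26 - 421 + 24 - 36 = -2853/7 = -407.57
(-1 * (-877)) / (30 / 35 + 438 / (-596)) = 1829422/255 = 7174.20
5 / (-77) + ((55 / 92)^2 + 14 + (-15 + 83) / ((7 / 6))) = 47301229/651728 = 72.58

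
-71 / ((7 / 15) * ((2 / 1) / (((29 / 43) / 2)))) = -30885/1204 = -25.65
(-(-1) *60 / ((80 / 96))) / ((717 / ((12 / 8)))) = 36/239 = 0.15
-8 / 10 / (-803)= 4/4015 = 0.00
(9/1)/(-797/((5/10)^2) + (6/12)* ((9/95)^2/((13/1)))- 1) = -703950/249432923 = 0.00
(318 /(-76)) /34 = -159/1292 = -0.12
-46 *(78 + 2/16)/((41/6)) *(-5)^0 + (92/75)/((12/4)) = -9695581/18450 = -525.51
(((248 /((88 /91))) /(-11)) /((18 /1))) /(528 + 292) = -2821/1785960 = 0.00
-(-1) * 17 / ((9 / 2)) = 34/9 = 3.78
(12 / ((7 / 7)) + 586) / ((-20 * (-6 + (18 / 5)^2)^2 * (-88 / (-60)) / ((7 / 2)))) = -1308125/888096 = -1.47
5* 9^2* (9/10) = 729/2 = 364.50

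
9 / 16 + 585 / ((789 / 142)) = 445407/4208 = 105.85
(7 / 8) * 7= 49/8 = 6.12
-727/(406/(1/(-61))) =727/24766 = 0.03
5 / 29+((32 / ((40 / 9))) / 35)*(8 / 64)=2011/10150 = 0.20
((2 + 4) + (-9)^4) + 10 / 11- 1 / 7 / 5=2528634/385 = 6567.88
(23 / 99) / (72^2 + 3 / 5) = 115/2566377 = 0.00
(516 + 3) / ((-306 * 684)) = -173/69768 = 0.00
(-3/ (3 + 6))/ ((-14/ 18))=3/7 = 0.43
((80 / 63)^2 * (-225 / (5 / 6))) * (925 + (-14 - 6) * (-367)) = -176320000/49 = -3598367.35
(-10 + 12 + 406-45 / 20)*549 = 891027/4 = 222756.75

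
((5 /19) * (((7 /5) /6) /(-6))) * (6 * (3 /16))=-7/608 = -0.01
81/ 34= 2.38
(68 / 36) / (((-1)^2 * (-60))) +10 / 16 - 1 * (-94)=102161/1080 = 94.59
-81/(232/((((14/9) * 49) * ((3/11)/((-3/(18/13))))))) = 27783/8294 = 3.35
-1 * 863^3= -642735647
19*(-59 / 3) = -1121/3 = -373.67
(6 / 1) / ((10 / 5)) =3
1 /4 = 0.25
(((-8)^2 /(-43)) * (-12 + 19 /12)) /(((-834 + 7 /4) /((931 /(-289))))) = 7448000/124108449 = 0.06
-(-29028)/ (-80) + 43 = -6397/20 = -319.85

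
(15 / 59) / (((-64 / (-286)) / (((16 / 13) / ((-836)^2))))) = 15/7497248 = 0.00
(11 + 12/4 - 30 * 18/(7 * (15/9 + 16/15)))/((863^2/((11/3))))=-44902/641246109 = 0.00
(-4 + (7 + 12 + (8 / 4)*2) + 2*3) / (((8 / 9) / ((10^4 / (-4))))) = -140625/2 = -70312.50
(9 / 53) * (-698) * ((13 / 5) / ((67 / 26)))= -2123316/17755 = -119.59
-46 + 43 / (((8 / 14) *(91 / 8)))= -512/13 = -39.38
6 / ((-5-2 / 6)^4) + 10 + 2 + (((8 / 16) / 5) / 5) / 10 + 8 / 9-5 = 7.90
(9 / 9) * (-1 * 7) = -7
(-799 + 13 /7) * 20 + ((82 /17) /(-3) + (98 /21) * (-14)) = -1905166/119 = -16009.80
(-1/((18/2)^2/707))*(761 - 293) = -36764/9 = -4084.89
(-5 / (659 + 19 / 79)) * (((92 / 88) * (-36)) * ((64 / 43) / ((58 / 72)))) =1569888/2976589 = 0.53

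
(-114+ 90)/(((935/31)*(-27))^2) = -7688/212436675 = 0.00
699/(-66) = -233/22 = -10.59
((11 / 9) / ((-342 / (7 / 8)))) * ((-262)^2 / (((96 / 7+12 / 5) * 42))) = -6606985/20831904 = -0.32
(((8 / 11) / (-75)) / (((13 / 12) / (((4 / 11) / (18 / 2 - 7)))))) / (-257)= 64/10106525 = 0.00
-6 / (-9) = 2/3 = 0.67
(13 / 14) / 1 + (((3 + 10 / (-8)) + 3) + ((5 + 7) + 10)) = 775/28 = 27.68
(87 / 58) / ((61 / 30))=45/61 = 0.74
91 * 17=1547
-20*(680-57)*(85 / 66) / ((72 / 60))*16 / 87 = -21182000/8613 = -2459.31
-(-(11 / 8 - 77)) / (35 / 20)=-43.21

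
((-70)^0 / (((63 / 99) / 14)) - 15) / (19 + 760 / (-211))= 1477/3249 = 0.45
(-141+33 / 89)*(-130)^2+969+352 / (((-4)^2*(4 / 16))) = -211426327/89 = -2375576.71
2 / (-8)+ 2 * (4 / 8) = 3/4 = 0.75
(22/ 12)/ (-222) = -11/1332 = -0.01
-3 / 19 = -0.16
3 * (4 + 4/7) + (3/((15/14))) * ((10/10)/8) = 1969/140 = 14.06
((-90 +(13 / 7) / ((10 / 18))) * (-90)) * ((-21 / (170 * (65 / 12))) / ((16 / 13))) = -245673/1700 = -144.51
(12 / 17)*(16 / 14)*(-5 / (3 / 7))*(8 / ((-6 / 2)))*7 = 175.69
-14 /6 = -7/3 = -2.33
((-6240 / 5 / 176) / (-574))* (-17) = -663/3157 = -0.21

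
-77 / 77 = -1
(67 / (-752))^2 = 0.01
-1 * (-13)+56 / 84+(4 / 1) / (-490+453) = 13.56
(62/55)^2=3844/3025 = 1.27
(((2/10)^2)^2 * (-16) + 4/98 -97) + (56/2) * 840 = 717329841/30625 = 23423.02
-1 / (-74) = 0.01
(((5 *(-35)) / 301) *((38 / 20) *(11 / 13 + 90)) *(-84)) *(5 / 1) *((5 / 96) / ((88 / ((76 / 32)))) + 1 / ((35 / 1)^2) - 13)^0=23560950/559 = 42148.39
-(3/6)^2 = -1/4 = -0.25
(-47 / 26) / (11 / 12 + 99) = -282/15587 = -0.02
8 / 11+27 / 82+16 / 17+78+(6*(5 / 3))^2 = 2760085/15334 = 180.00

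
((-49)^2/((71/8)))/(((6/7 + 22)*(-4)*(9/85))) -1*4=-31.95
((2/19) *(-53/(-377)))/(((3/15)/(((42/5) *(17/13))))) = 75684/93119 = 0.81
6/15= 2/5 = 0.40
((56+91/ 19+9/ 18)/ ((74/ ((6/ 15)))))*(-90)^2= 1886490/703 = 2683.49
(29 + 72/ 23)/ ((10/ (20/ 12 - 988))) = -2186701/690 = -3169.13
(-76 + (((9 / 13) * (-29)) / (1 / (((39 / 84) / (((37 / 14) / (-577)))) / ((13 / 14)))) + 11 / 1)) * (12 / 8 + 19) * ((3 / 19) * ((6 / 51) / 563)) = 125818422/87469369 = 1.44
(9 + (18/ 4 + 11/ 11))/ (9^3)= 29/1458 = 0.02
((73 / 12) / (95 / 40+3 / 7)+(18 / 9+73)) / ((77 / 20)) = 726940/36267 = 20.04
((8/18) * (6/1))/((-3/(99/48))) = -11/6 = -1.83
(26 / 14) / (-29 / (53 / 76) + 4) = -689/13944 = -0.05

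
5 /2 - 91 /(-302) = 423/151 = 2.80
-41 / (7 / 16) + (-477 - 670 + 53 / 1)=-8314/7 = -1187.71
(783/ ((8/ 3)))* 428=251343/2 = 125671.50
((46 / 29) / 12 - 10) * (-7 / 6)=12019/1044 = 11.51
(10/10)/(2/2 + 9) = 1/10 = 0.10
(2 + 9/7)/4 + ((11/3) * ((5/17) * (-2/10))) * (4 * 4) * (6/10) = -2973/2380 = -1.25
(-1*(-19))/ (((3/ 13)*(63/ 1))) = 247/189 = 1.31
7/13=0.54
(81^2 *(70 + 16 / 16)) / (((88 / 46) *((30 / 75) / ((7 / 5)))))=74998791/88 = 852258.99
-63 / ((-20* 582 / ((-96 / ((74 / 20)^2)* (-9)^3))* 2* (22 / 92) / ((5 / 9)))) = 46947600/1460723 = 32.14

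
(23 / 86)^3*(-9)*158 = -8650737/318028 = -27.20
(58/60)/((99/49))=1421/2970 = 0.48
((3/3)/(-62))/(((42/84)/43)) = -1.39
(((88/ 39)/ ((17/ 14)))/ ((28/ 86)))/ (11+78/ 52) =7568/16575 = 0.46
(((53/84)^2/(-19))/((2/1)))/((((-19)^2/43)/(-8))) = 120787/12099276 = 0.01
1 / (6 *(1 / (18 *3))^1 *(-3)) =-3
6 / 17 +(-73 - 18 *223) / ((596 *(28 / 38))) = -8.95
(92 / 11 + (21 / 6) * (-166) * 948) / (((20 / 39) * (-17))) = 59071116/935 = 63177.66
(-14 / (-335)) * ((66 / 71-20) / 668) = -4739/3972095 = 0.00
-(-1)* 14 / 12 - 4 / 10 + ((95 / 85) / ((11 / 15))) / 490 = 105802/137445 = 0.77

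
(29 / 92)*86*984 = 613524/23 = 26674.96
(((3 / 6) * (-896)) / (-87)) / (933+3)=56/10179 = 0.01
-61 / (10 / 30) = -183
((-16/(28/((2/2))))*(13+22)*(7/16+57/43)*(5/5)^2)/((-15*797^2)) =1213/327767844 = 0.00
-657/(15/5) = -219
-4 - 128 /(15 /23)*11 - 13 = -32639/15 = -2175.93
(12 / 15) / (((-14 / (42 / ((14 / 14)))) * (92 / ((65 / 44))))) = -39/1012 = -0.04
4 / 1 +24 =28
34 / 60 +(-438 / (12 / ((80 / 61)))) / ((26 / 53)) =-2307919/23790 = -97.01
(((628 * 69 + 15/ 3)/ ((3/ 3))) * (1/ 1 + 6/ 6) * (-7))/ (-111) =5465.93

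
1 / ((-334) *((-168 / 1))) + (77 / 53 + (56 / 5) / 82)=969008993/609656880 = 1.59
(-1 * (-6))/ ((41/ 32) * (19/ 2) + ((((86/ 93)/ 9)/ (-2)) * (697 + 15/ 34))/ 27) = 147526272/266649469 = 0.55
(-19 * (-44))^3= 584277056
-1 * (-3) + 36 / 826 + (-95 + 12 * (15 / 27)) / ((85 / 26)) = -505007/21063 = -23.98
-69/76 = -0.91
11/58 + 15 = 881/58 = 15.19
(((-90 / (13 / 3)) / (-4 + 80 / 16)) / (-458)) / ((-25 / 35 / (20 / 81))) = -140/8931 = -0.02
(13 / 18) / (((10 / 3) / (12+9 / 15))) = 273/100 = 2.73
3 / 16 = 0.19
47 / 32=1.47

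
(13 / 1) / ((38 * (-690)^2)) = 13/18091800 = 0.00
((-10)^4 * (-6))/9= -20000/3 = -6666.67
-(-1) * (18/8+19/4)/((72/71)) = 497/72 = 6.90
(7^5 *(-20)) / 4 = -84035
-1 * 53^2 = -2809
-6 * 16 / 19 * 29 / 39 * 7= -6496/247 = -26.30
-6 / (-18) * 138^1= 46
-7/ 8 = -0.88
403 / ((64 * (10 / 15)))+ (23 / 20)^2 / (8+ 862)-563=-770546009/1392000 = -553.55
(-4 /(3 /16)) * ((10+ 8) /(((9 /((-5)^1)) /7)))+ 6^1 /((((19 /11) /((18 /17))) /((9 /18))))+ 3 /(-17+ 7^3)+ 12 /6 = 472950667/315894 = 1497.18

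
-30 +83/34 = -937/34 = -27.56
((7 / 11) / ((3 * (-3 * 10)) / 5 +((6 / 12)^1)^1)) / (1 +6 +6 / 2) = -1/275 = 0.00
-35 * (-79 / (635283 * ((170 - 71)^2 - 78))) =395/882408087 = 0.00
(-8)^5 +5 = -32763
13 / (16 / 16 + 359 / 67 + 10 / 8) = 3484/2039 = 1.71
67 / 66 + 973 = 64285/66 = 974.02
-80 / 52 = -20/13 = -1.54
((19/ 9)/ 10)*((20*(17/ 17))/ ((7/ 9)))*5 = 190/7 = 27.14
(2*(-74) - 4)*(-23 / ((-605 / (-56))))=195776/605 = 323.60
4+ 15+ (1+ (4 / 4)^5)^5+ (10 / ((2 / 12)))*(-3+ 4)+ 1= 112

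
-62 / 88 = -31/44 = -0.70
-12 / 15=-4/5 = -0.80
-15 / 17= -0.88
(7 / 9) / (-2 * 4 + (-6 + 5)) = -7/81 = -0.09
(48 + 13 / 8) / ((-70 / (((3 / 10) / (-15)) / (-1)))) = -397/28000 = -0.01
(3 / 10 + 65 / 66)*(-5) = -212/33 = -6.42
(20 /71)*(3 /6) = 10/71 = 0.14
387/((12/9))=1161/4 = 290.25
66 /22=3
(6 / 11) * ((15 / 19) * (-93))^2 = 11676150/3971 = 2940.36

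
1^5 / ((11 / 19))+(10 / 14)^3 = 7892/3773 = 2.09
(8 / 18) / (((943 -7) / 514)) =257/1053 = 0.24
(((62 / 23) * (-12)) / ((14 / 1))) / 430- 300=-10384686/34615 = -300.01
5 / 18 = 0.28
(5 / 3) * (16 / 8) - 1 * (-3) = 19/3 = 6.33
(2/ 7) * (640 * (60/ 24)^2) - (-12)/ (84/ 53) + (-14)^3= -11155/7 = -1593.57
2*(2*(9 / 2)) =18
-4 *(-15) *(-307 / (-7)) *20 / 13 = 368400/91 = 4048.35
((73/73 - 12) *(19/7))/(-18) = 209/126 = 1.66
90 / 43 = 2.09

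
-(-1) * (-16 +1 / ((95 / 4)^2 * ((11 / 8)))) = -1588272/99275 = -16.00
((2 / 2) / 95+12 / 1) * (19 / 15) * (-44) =-50204/75 = -669.39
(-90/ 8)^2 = 2025/16 = 126.56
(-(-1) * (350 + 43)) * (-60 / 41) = -23580/41 = -575.12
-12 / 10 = -6/5 = -1.20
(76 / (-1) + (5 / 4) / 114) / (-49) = 34651/22344 = 1.55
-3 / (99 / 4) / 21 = -4/693 = -0.01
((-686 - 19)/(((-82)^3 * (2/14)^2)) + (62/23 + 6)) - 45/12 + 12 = 215690213/12681464 = 17.01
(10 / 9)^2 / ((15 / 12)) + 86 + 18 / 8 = 28913/324 = 89.24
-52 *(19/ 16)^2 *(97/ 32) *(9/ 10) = -4096989/20480 = -200.05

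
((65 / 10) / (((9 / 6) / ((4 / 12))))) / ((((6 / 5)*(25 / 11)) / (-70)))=-1001/27 = -37.07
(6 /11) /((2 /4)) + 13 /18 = 359/198 = 1.81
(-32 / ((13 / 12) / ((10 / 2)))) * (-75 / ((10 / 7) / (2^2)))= 403200/13 = 31015.38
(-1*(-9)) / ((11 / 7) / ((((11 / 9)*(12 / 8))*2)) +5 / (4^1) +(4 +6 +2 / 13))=3276/4307 = 0.76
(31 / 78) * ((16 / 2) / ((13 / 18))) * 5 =3720/169 = 22.01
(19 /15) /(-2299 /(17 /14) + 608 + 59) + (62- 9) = 16573042/312705 = 53.00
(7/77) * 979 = 89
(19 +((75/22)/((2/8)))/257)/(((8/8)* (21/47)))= 42.64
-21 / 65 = -0.32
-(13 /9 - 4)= 23/9 = 2.56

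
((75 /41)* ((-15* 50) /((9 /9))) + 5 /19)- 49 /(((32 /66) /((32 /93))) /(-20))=-16329655/24149 = -676.20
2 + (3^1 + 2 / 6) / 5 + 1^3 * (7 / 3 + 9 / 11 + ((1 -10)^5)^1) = -649475/11 = -59043.18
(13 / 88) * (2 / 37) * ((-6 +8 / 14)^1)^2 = 4693/19943 = 0.24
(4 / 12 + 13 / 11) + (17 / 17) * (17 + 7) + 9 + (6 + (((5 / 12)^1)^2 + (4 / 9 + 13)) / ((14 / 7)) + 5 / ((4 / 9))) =185563/3168 = 58.57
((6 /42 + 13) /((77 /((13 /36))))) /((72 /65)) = 19435/349272 = 0.06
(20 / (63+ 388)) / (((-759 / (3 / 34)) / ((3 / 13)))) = -30/25216763 = 0.00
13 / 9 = 1.44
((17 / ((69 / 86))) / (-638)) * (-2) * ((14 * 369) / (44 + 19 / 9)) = 22658076/3044855 = 7.44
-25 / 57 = -0.44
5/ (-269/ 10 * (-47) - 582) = 50/6823 = 0.01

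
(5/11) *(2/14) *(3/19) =15/1463 = 0.01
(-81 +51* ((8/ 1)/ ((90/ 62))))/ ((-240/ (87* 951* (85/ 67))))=-468999281/5360 = -87499.87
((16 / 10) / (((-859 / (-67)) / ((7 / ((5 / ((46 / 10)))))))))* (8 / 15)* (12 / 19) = 2761472/10200625 = 0.27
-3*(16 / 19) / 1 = -48/19 = -2.53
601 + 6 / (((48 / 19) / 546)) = 7591/4 = 1897.75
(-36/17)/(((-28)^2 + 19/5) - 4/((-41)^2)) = -302580/112564463 = 0.00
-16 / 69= -0.23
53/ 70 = 0.76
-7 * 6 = -42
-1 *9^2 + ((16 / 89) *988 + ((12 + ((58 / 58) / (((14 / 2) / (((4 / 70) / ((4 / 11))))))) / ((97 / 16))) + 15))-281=-157.38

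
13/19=0.68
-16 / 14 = -8/7 = -1.14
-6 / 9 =-2/3 = -0.67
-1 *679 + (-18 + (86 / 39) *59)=-22109/39 = -566.90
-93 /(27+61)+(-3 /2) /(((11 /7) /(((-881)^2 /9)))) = -21732787/264 = -82321.16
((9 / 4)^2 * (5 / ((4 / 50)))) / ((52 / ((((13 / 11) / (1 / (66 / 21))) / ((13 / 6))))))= 30375/2912 = 10.43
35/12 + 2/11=3.10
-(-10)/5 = 2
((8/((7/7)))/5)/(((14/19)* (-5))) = -76/175 = -0.43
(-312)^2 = 97344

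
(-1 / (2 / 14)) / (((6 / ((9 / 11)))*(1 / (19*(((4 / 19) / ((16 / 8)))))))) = -21/11 = -1.91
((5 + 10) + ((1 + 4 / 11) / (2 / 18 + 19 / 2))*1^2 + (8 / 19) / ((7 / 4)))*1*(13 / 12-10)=-416582137/3037188 = -137.16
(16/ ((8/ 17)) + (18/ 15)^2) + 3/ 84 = 24833/700 = 35.48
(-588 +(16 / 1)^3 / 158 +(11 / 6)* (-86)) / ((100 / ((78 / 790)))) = -2217527/3120500 = -0.71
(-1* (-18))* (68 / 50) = 612/25 = 24.48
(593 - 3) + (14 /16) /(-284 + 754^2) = 383150721/649408 = 590.00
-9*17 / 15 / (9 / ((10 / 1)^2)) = -340/3 = -113.33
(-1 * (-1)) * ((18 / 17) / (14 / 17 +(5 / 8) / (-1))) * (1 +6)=37.33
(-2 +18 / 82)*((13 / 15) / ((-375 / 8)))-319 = -318.97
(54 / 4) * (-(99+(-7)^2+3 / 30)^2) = -59220747/200 = -296103.74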